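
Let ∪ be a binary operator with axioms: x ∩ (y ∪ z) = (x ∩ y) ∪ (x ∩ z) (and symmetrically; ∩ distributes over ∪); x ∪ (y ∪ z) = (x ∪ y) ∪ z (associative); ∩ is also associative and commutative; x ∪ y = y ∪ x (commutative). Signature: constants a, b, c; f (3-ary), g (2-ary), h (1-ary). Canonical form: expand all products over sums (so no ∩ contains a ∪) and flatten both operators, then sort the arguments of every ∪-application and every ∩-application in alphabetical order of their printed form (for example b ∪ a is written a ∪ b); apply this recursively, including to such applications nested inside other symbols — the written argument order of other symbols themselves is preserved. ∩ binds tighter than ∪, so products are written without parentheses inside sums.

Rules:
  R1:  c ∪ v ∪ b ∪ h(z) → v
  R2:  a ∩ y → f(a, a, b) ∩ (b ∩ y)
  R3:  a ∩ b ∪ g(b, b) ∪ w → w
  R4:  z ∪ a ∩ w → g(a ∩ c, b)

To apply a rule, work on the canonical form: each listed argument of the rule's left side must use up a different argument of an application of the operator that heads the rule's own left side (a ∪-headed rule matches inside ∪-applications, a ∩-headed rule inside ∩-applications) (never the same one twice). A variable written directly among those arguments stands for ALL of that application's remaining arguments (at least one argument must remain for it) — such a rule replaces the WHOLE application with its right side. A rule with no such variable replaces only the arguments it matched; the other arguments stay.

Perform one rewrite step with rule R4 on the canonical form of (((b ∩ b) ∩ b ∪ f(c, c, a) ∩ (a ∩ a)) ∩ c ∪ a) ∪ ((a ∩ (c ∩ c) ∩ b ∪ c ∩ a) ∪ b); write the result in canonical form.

Answer: g(a ∩ c, b)

Derivation:
Canonical form:  a ∪ a ∩ a ∩ c ∩ f(c, c, a) ∪ a ∩ b ∩ c ∩ c ∪ a ∩ c ∪ b ∪ b ∩ b ∩ b ∩ c
Apply R4:  consuming a ∩ a ∩ c ∩ f(c, c, a);  w := a ∩ c ∩ f(c, c, a), z := a ∪ a ∩ b ∩ c ∩ c ∪ a ∩ c ∪ b ∪ b ∩ b ∩ b ∩ c
The extension variable absorbs all remaining arguments, so the whole application is rewritten.
Result:  g(a ∩ c, b)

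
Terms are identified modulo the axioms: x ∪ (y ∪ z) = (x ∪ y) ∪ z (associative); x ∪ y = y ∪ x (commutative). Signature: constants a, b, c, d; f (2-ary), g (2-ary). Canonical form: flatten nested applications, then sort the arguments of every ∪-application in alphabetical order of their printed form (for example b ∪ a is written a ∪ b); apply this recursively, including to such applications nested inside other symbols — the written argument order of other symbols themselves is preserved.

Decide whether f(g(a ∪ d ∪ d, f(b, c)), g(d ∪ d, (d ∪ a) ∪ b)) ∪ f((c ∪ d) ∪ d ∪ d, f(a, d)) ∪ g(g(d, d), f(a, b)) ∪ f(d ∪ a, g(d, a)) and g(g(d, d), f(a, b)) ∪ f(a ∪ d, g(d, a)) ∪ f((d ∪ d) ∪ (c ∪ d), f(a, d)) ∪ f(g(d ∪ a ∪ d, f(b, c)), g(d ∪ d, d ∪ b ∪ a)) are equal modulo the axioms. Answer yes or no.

Left:  f(g(a ∪ d ∪ d, f(b, c)), g(d ∪ d, (d ∪ a) ∪ b)) ∪ f((c ∪ d) ∪ d ∪ d, f(a, d)) ∪ g(g(d, d), f(a, b)) ∪ f(d ∪ a, g(d, a))
  Inside:  f(g(a ∪ d ∪ d, f(b, c)), g(d ∪ d, (d ∪ a) ∪ b))  →  f(g(a ∪ d ∪ d, f(b, c)), g(d ∪ d, a ∪ b ∪ d))
  Simplify inside:  f((c ∪ d) ∪ d ∪ d, f(a, d))  →  f(c ∪ d ∪ d ∪ d, f(a, d))
  Canonicalize subterm:  f(d ∪ a, g(d, a))  →  f(a ∪ d, g(d, a))
  Sort:  f(a ∪ d, g(d, a)) ∪ f(c ∪ d ∪ d ∪ d, f(a, d)) ∪ f(g(a ∪ d ∪ d, f(b, c)), g(d ∪ d, a ∪ b ∪ d)) ∪ g(g(d, d), f(a, b))
Right:  g(g(d, d), f(a, b)) ∪ f(a ∪ d, g(d, a)) ∪ f((d ∪ d) ∪ (c ∪ d), f(a, d)) ∪ f(g(d ∪ a ∪ d, f(b, c)), g(d ∪ d, d ∪ b ∪ a))
  Canonicalize subterm:  f((d ∪ d) ∪ (c ∪ d), f(a, d))  →  f(c ∪ d ∪ d ∪ d, f(a, d))
  Canonicalize subterm:  f(g(d ∪ a ∪ d, f(b, c)), g(d ∪ d, d ∪ b ∪ a))  →  f(g(a ∪ d ∪ d, f(b, c)), g(d ∪ d, a ∪ b ∪ d))
  Sort arguments:  f(a ∪ d, g(d, a)) ∪ f(c ∪ d ∪ d ∪ d, f(a, d)) ∪ f(g(a ∪ d ∪ d, f(b, c)), g(d ∪ d, a ∪ b ∪ d)) ∪ g(g(d, d), f(a, b))

Answer: yes — both canonical forms are f(a ∪ d, g(d, a)) ∪ f(c ∪ d ∪ d ∪ d, f(a, d)) ∪ f(g(a ∪ d ∪ d, f(b, c)), g(d ∪ d, a ∪ b ∪ d)) ∪ g(g(d, d), f(a, b))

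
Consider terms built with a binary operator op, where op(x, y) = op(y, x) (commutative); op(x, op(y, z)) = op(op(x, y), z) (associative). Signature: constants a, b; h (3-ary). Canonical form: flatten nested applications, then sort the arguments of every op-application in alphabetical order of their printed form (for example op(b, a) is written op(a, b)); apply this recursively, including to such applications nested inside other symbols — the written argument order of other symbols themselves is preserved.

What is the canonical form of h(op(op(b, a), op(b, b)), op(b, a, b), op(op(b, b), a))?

Answer: h(op(a, b, b, b), op(a, b, b), op(a, b, b))

Derivation:
Work inside:  op(op(b, a), op(b, b))
Un-nest:  op(b, a, b, b)
Sort:  op(a, b, b, b)
Put back:  h(op(a, b, b, b), op(a, b, b), op(a, b, b))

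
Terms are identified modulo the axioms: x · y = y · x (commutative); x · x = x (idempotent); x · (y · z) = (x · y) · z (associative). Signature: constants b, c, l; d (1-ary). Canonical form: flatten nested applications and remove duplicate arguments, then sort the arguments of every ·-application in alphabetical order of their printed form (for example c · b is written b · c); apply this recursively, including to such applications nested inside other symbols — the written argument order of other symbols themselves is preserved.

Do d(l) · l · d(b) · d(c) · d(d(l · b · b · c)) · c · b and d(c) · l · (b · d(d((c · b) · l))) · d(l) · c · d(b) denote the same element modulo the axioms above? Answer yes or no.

Answer: yes — both canonical forms are b · c · d(b) · d(c) · d(d(b · c · l)) · d(l) · l

Derivation:
Left:  d(l) · l · d(b) · d(c) · d(d(l · b · b · c)) · c · b
  Inside:  d(d(l · b · b · c))  →  d(d(b · c · l))
  Sort:  b · c · d(b) · d(c) · d(d(b · c · l)) · d(l) · l
Right:  d(c) · l · (b · d(d((c · b) · l))) · d(l) · c · d(b)
  Merge nested applications:  d(c) · l · b · d(d((c · b) · l)) · d(l) · c · d(b)
  Simplify inside:  d(d((c · b) · l))  →  d(d(b · c · l))
  Sort:  b · c · d(b) · d(c) · d(d(b · c · l)) · d(l) · l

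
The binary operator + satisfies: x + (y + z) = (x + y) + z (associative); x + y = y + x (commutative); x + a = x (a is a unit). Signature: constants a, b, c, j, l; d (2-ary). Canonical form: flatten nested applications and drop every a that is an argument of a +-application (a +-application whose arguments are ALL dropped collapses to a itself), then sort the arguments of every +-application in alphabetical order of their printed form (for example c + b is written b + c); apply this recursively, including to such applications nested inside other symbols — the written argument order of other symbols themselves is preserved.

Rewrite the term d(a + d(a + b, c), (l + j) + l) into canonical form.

Answer: d(d(b, c), j + l + l)

Derivation:
Focus inside:  a + d(a + b, c)
Inside:  d(a + b, c)  →  d(b, c)
Drop the unit:  drop a
Order the arguments:  d(b, c)
Reassemble:  d(d(b, c), j + l + l)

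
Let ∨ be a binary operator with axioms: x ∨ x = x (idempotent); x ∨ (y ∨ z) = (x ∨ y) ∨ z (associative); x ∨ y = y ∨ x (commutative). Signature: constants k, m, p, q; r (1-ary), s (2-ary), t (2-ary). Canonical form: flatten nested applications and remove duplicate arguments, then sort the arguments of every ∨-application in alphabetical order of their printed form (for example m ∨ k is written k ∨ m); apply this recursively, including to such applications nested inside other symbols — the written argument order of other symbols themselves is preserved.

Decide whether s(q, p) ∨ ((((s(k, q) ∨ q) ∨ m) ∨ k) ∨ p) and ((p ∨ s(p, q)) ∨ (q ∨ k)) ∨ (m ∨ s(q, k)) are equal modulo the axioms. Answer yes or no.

Answer: no — k ∨ m ∨ p ∨ q ∨ s(k, q) ∨ s(q, p) vs k ∨ m ∨ p ∨ q ∨ s(p, q) ∨ s(q, k)

Derivation:
Left:  s(q, p) ∨ ((((s(k, q) ∨ q) ∨ m) ∨ k) ∨ p)
  Un-nest:  s(q, p) ∨ s(k, q) ∨ q ∨ m ∨ k ∨ p
  Order the arguments:  k ∨ m ∨ p ∨ q ∨ s(k, q) ∨ s(q, p)
Right:  ((p ∨ s(p, q)) ∨ (q ∨ k)) ∨ (m ∨ s(q, k))
  Flatten:  p ∨ s(p, q) ∨ q ∨ k ∨ m ∨ s(q, k)
  Sort:  k ∨ m ∨ p ∨ q ∨ s(p, q) ∨ s(q, k)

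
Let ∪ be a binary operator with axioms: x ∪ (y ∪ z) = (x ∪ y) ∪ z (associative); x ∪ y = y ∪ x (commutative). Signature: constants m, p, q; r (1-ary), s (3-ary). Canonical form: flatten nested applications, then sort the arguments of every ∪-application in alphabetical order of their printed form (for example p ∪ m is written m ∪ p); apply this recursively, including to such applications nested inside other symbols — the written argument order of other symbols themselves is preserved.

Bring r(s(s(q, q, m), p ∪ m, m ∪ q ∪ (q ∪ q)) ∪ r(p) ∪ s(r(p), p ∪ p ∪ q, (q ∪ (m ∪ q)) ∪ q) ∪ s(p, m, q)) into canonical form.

Answer: r(r(p) ∪ s(p, m, q) ∪ s(r(p), p ∪ p ∪ q, m ∪ q ∪ q ∪ q) ∪ s(s(q, q, m), m ∪ p, m ∪ q ∪ q ∪ q))

Derivation:
Work inside:  s(s(q, q, m), p ∪ m, m ∪ q ∪ (q ∪ q)) ∪ r(p) ∪ s(r(p), p ∪ p ∪ q, (q ∪ (m ∪ q)) ∪ q) ∪ s(p, m, q)
Inside:  s(s(q, q, m), p ∪ m, m ∪ q ∪ (q ∪ q))  →  s(s(q, q, m), m ∪ p, m ∪ q ∪ q ∪ q)
Inside:  s(r(p), p ∪ p ∪ q, (q ∪ (m ∪ q)) ∪ q)  →  s(r(p), p ∪ p ∪ q, m ∪ q ∪ q ∪ q)
Sort:  r(p) ∪ s(p, m, q) ∪ s(r(p), p ∪ p ∪ q, m ∪ q ∪ q ∪ q) ∪ s(s(q, q, m), m ∪ p, m ∪ q ∪ q ∪ q)
Rebuild:  r(r(p) ∪ s(p, m, q) ∪ s(r(p), p ∪ p ∪ q, m ∪ q ∪ q ∪ q) ∪ s(s(q, q, m), m ∪ p, m ∪ q ∪ q ∪ q))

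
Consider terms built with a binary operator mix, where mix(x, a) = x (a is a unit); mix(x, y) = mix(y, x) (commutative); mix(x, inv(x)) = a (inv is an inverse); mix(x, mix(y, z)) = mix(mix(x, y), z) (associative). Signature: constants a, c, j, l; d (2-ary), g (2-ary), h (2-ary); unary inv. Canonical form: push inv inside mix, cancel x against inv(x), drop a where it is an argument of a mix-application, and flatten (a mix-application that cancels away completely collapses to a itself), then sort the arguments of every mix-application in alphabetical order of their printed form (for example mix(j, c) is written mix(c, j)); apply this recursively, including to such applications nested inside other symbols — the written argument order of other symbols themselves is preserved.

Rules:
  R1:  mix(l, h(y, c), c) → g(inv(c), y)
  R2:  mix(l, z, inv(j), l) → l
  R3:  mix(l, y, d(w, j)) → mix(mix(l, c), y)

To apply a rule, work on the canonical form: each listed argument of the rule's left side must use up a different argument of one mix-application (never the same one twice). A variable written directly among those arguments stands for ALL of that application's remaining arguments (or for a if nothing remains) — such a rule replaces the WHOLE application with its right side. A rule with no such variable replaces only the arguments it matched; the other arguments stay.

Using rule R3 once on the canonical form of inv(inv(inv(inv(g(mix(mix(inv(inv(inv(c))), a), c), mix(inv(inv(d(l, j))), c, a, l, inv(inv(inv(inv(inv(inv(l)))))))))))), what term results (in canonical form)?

Canonical form:  g(a, mix(c, d(l, j), l, l))
Match R3:  consume d(l, j), l;  w := l, y := mix(c, l)
The extension variable absorbs all remaining arguments, so the whole application is rewritten.
Result:  g(a, mix(c, c, l, l))

Answer: g(a, mix(c, c, l, l))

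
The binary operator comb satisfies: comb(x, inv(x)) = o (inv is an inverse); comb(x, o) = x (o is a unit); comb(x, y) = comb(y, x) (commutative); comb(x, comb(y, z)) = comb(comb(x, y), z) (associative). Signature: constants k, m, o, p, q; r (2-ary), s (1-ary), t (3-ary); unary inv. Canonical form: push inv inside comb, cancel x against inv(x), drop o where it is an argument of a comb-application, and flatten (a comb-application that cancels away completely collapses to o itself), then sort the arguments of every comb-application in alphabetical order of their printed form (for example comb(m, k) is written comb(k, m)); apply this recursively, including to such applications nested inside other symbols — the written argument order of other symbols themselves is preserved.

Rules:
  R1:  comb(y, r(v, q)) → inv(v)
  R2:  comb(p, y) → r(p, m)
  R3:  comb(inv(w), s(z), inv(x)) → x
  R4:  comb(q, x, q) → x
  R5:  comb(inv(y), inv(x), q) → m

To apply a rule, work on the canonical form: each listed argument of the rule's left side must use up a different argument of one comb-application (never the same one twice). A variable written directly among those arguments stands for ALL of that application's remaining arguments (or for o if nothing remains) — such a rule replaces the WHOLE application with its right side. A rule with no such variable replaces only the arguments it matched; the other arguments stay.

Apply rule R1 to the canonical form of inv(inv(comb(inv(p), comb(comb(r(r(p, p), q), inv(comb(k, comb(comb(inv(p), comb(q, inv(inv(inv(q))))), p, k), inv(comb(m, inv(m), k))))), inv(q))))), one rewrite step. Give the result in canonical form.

Canonical form:  comb(inv(k), inv(p), inv(q), r(r(p, p), q))
Apply R1:  consuming r(r(p, p), q);  v := r(p, p), y := comb(inv(k), inv(p), inv(q))
Every leftover argument binds to the variable; the entire application is replaced.
Result:  inv(r(p, p))

Answer: inv(r(p, p))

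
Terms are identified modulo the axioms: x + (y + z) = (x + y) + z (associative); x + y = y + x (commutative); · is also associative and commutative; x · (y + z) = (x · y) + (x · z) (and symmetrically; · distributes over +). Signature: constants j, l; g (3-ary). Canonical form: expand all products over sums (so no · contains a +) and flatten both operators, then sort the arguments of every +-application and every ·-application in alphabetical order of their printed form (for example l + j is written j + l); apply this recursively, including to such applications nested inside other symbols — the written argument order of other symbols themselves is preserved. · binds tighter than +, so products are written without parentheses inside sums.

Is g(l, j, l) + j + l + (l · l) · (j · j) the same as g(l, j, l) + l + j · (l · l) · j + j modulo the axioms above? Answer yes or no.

Left:  g(l, j, l) + j + l + (l · l) · (j · j)
  Merge nested applications:  g(l, j, l) + j + l + j · j · l · l
  Sort arguments:  g(l, j, l) + j + j · j · l · l + l
Right:  g(l, j, l) + l + j · (l · l) · j + j
  Un-nest:  g(l, j, l) + l + j · j · l · l + j
  Order the arguments:  g(l, j, l) + j + j · j · l · l + l

Answer: yes — both canonical forms are g(l, j, l) + j + j · j · l · l + l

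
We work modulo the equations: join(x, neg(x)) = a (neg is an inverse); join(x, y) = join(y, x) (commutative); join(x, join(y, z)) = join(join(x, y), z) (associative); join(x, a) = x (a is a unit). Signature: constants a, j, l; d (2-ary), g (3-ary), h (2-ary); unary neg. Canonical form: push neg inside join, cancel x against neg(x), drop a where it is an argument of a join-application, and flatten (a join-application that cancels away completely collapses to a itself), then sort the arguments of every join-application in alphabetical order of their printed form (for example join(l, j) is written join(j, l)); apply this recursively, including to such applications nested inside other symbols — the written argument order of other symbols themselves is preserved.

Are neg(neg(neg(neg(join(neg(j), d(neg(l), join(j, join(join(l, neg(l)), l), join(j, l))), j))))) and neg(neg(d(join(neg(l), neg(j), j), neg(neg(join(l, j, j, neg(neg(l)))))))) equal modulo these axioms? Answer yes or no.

Left:  neg(neg(neg(neg(join(neg(j), d(neg(l), join(j, join(join(l, neg(l)), l), join(j, l))), j)))))
  Push neg inside:  distribute neg over join and collapse double neg
  Cancel:  j cancels
  Collect:  d(neg(l), join(j, j, l, l))
Right:  neg(neg(d(join(neg(l), neg(j), j), neg(neg(join(l, j, j, neg(neg(l))))))))
  Push neg inside:  distribute neg over join and collapse double neg
  Collect terms:  d(neg(l), join(j, j, l, l))

Answer: yes — both canonical forms are d(neg(l), join(j, j, l, l))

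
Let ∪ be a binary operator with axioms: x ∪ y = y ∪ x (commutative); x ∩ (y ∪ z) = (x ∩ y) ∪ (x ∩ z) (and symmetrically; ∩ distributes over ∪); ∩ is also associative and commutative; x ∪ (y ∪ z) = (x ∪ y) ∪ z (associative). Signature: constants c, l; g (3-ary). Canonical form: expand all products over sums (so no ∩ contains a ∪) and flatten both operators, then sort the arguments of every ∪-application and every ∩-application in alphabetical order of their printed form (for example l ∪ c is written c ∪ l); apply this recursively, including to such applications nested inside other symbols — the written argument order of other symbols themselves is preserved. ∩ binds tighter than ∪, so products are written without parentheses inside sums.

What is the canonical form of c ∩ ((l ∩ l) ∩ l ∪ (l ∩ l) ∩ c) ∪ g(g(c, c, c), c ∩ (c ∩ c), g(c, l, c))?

Expand products over sums:  c ∩ l ∩ l ∩ l ∪ c ∩ c ∩ l ∩ l ∪ g(g(c, c, c), c ∩ c ∩ c, g(c, l, c))
Sort:  c ∩ c ∩ l ∩ l ∪ c ∩ l ∩ l ∩ l ∪ g(g(c, c, c), c ∩ c ∩ c, g(c, l, c))

Answer: c ∩ c ∩ l ∩ l ∪ c ∩ l ∩ l ∩ l ∪ g(g(c, c, c), c ∩ c ∩ c, g(c, l, c))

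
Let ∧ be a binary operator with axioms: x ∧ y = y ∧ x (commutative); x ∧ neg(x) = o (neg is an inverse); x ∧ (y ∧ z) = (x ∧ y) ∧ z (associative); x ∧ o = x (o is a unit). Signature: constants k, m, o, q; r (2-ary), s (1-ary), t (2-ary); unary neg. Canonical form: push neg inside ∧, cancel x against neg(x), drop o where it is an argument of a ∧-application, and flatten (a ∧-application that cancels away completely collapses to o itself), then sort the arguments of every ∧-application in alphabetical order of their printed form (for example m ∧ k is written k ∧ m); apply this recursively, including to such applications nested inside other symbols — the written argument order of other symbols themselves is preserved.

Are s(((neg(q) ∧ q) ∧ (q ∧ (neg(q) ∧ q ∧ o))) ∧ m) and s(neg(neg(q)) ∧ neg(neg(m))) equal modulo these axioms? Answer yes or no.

Left:  s(((neg(q) ∧ q) ∧ (q ∧ (neg(q) ∧ q ∧ o))) ∧ m)
  Descend into:  ((neg(q) ∧ q) ∧ (q ∧ (neg(q) ∧ q ∧ o))) ∧ m
  Collect terms:  q ∧ m
  Order the arguments:  m ∧ q
  Rebuild:  s(m ∧ q)
Right:  s(neg(neg(q)) ∧ neg(neg(m)))
  Focus inside:  neg(neg(q)) ∧ neg(neg(m))
  Push neg inside:  distribute neg over ∧ and collapse double neg
  Collect:  q ∧ m
  Order the arguments:  m ∧ q
  Reassemble:  s(m ∧ q)

Answer: yes — both canonical forms are s(m ∧ q)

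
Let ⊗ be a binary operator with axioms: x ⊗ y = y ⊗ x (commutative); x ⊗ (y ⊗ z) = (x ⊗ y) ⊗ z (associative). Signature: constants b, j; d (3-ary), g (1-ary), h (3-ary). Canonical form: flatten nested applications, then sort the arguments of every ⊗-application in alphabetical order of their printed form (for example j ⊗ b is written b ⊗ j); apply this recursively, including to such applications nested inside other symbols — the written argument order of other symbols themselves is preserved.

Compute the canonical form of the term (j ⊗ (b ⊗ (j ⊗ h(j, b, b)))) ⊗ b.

Answer: b ⊗ b ⊗ h(j, b, b) ⊗ j ⊗ j

Derivation:
Merge nested applications:  j ⊗ b ⊗ j ⊗ h(j, b, b) ⊗ b
Order the arguments:  b ⊗ b ⊗ h(j, b, b) ⊗ j ⊗ j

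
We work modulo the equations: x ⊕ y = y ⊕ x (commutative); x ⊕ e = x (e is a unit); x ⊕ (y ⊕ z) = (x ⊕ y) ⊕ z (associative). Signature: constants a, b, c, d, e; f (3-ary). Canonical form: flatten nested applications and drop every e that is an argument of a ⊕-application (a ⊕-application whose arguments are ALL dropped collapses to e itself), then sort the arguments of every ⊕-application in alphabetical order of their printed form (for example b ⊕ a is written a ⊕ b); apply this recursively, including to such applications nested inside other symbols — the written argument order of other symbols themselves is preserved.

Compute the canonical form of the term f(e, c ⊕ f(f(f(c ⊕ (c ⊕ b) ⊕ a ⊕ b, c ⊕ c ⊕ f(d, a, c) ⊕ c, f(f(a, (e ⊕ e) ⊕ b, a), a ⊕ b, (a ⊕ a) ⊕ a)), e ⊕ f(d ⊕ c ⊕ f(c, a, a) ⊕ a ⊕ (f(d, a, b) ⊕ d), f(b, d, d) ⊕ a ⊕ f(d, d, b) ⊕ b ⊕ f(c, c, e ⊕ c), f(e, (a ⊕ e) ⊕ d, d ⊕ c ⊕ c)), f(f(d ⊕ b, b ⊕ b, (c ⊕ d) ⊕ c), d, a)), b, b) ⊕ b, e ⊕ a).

Answer: f(e, b ⊕ c ⊕ f(f(f(a ⊕ b ⊕ b ⊕ c ⊕ c, c ⊕ c ⊕ c ⊕ f(d, a, c), f(f(a, b, a), a ⊕ b, a ⊕ a ⊕ a)), f(a ⊕ c ⊕ d ⊕ d ⊕ f(c, a, a) ⊕ f(d, a, b), a ⊕ b ⊕ f(b, d, d) ⊕ f(c, c, c) ⊕ f(d, d, b), f(e, a ⊕ d, c ⊕ c ⊕ d)), f(f(b ⊕ d, b ⊕ b, c ⊕ c ⊕ d), d, a)), b, b), a)

Derivation:
Work inside:  c ⊕ f(f(f(c ⊕ (c ⊕ b) ⊕ a ⊕ b, c ⊕ c ⊕ f(d, a, c) ⊕ c, f(f(a, (e ⊕ e) ⊕ b, a), a ⊕ b, (a ⊕ a) ⊕ a)), e ⊕ f(d ⊕ c ⊕ f(c, a, a) ⊕ a ⊕ (f(d, a, b) ⊕ d), f(b, d, d) ⊕ a ⊕ f(d, d, b) ⊕ b ⊕ f(c, c, e ⊕ c), f(e, (a ⊕ e) ⊕ d, d ⊕ c ⊕ c)), f(f(d ⊕ b, b ⊕ b, (c ⊕ d) ⊕ c), d, a)), b, b) ⊕ b
Simplify inside:  f(f(f(c ⊕ (c ⊕ b) ⊕ a ⊕ b, c ⊕ c ⊕ f(d, a, c) ⊕ c, f(f(a, (e ⊕ e) ⊕ b, a), a ⊕ b, (a ⊕ a) ⊕ a)), e ⊕ f(d ⊕ c ⊕ f(c, a, a) ⊕ a ⊕ (f(d, a, b) ⊕ d), f(b, d, d) ⊕ a ⊕ f(d, d, b) ⊕ b ⊕ f(c, c, e ⊕ c), f(e, (a ⊕ e) ⊕ d, d ⊕ c ⊕ c)), f(f(d ⊕ b, b ⊕ b, (c ⊕ d) ⊕ c), d, a)), b, b)  →  f(f(f(a ⊕ b ⊕ b ⊕ c ⊕ c, c ⊕ c ⊕ c ⊕ f(d, a, c), f(f(a, b, a), a ⊕ b, a ⊕ a ⊕ a)), f(a ⊕ c ⊕ d ⊕ d ⊕ f(c, a, a) ⊕ f(d, a, b), a ⊕ b ⊕ f(b, d, d) ⊕ f(c, c, c) ⊕ f(d, d, b), f(e, a ⊕ d, c ⊕ c ⊕ d)), f(f(b ⊕ d, b ⊕ b, c ⊕ c ⊕ d), d, a)), b, b)
Sort arguments:  b ⊕ c ⊕ f(f(f(a ⊕ b ⊕ b ⊕ c ⊕ c, c ⊕ c ⊕ c ⊕ f(d, a, c), f(f(a, b, a), a ⊕ b, a ⊕ a ⊕ a)), f(a ⊕ c ⊕ d ⊕ d ⊕ f(c, a, a) ⊕ f(d, a, b), a ⊕ b ⊕ f(b, d, d) ⊕ f(c, c, c) ⊕ f(d, d, b), f(e, a ⊕ d, c ⊕ c ⊕ d)), f(f(b ⊕ d, b ⊕ b, c ⊕ c ⊕ d), d, a)), b, b)
Rebuild:  f(e, b ⊕ c ⊕ f(f(f(a ⊕ b ⊕ b ⊕ c ⊕ c, c ⊕ c ⊕ c ⊕ f(d, a, c), f(f(a, b, a), a ⊕ b, a ⊕ a ⊕ a)), f(a ⊕ c ⊕ d ⊕ d ⊕ f(c, a, a) ⊕ f(d, a, b), a ⊕ b ⊕ f(b, d, d) ⊕ f(c, c, c) ⊕ f(d, d, b), f(e, a ⊕ d, c ⊕ c ⊕ d)), f(f(b ⊕ d, b ⊕ b, c ⊕ c ⊕ d), d, a)), b, b), a)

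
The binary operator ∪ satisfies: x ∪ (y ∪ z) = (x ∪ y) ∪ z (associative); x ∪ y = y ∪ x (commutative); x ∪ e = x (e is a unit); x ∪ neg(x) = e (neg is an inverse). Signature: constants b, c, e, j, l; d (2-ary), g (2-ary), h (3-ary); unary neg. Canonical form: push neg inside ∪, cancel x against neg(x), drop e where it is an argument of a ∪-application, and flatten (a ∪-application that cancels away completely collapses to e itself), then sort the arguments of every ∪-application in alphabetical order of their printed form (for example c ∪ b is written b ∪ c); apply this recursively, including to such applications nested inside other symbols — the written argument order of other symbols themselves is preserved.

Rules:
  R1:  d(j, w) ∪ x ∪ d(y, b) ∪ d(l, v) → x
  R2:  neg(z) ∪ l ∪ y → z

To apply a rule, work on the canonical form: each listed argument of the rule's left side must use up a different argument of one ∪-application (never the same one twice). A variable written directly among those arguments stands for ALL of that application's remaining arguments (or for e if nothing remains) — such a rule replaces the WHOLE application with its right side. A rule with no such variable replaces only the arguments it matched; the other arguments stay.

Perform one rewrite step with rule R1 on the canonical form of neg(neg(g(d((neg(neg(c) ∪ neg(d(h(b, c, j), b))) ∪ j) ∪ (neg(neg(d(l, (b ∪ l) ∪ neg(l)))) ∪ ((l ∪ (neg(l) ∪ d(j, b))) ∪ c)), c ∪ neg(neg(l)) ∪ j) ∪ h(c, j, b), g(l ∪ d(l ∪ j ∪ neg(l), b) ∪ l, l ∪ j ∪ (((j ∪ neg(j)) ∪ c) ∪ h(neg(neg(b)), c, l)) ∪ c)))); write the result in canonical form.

Canonical form:  g(d(c ∪ c ∪ d(h(b, c, j), b) ∪ d(j, b) ∪ d(l, b) ∪ j, c ∪ j ∪ l) ∪ h(c, j, b), g(d(j, b) ∪ l ∪ l, c ∪ c ∪ h(b, c, l) ∪ j ∪ l))
Match R1:  consume d(h(b, c, j), b), d(j, b), d(l, b);  v := b, w := b, x := c ∪ c ∪ j, y := h(b, c, j)
The variable takes the whole remainder — replace the entire application.
New term:  g(d(c ∪ c ∪ j, c ∪ j ∪ l) ∪ h(c, j, b), g(d(j, b) ∪ l ∪ l, c ∪ c ∪ h(b, c, l) ∪ j ∪ l))

Answer: g(d(c ∪ c ∪ j, c ∪ j ∪ l) ∪ h(c, j, b), g(d(j, b) ∪ l ∪ l, c ∪ c ∪ h(b, c, l) ∪ j ∪ l))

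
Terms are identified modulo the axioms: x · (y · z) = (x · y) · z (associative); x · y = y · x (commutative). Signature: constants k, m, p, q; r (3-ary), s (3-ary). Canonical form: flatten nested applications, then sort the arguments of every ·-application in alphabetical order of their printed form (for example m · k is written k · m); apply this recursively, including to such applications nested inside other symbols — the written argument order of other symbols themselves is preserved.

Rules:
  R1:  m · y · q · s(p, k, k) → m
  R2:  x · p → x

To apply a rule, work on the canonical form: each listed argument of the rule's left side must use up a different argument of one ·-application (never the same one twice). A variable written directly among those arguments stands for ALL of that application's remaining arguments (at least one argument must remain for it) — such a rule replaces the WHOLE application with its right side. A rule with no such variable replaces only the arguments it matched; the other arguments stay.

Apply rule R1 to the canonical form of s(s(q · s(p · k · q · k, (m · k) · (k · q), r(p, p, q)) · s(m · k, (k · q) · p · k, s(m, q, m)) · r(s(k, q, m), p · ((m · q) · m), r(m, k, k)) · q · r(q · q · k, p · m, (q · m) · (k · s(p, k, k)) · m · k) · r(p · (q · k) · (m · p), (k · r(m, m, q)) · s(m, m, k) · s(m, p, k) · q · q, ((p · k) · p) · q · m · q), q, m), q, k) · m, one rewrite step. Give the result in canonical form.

Canonical form:  m · s(s(q · q · r(k · m · p · p · q, k · q · q · r(m, m, q) · s(m, m, k) · s(m, p, k), k · m · p · p · q · q) · r(k · q · q, m · p, k · k · m · m · q · s(p, k, k)) · r(s(k, q, m), m · m · p · q, r(m, k, k)) · s(k · k · p · q, k · k · m · q, r(p, p, q)) · s(k · m, k · k · p · q, s(m, q, m)), q, m), q, k)
Apply R1:  consuming m, q, s(p, k, k);  y := k · k · m
The variable takes the whole remainder — replace the entire application.
Result:  m · s(s(q · q · r(k · m · p · p · q, k · q · q · r(m, m, q) · s(m, m, k) · s(m, p, k), k · m · p · p · q · q) · r(k · q · q, m · p, m) · r(s(k, q, m), m · m · p · q, r(m, k, k)) · s(k · k · p · q, k · k · m · q, r(p, p, q)) · s(k · m, k · k · p · q, s(m, q, m)), q, m), q, k)

Answer: m · s(s(q · q · r(k · m · p · p · q, k · q · q · r(m, m, q) · s(m, m, k) · s(m, p, k), k · m · p · p · q · q) · r(k · q · q, m · p, m) · r(s(k, q, m), m · m · p · q, r(m, k, k)) · s(k · k · p · q, k · k · m · q, r(p, p, q)) · s(k · m, k · k · p · q, s(m, q, m)), q, m), q, k)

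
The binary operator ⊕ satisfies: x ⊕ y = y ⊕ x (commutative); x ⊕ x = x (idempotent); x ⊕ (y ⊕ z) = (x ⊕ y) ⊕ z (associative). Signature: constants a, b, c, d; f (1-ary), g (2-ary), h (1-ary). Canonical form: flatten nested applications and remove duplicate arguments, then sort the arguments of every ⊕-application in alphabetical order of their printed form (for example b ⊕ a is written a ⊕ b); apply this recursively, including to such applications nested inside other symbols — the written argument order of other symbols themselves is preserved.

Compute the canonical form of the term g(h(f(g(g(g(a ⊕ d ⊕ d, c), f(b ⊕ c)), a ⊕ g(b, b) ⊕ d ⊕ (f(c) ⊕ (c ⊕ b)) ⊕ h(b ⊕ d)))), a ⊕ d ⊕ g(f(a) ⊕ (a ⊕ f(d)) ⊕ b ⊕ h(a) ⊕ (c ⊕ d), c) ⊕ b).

Answer: g(h(f(g(g(g(a ⊕ d, c), f(b ⊕ c)), a ⊕ b ⊕ c ⊕ d ⊕ f(c) ⊕ g(b, b) ⊕ h(b ⊕ d)))), a ⊕ b ⊕ d ⊕ g(a ⊕ b ⊕ c ⊕ d ⊕ f(a) ⊕ f(d) ⊕ h(a), c))

Derivation:
Focus inside:  a ⊕ d ⊕ g(f(a) ⊕ (a ⊕ f(d)) ⊕ b ⊕ h(a) ⊕ (c ⊕ d), c) ⊕ b
Simplify inside:  g(f(a) ⊕ (a ⊕ f(d)) ⊕ b ⊕ h(a) ⊕ (c ⊕ d), c)  →  g(a ⊕ b ⊕ c ⊕ d ⊕ f(a) ⊕ f(d) ⊕ h(a), c)
Sort:  a ⊕ b ⊕ d ⊕ g(a ⊕ b ⊕ c ⊕ d ⊕ f(a) ⊕ f(d) ⊕ h(a), c)
Put back:  g(h(f(g(g(g(a ⊕ d, c), f(b ⊕ c)), a ⊕ b ⊕ c ⊕ d ⊕ f(c) ⊕ g(b, b) ⊕ h(b ⊕ d)))), a ⊕ b ⊕ d ⊕ g(a ⊕ b ⊕ c ⊕ d ⊕ f(a) ⊕ f(d) ⊕ h(a), c))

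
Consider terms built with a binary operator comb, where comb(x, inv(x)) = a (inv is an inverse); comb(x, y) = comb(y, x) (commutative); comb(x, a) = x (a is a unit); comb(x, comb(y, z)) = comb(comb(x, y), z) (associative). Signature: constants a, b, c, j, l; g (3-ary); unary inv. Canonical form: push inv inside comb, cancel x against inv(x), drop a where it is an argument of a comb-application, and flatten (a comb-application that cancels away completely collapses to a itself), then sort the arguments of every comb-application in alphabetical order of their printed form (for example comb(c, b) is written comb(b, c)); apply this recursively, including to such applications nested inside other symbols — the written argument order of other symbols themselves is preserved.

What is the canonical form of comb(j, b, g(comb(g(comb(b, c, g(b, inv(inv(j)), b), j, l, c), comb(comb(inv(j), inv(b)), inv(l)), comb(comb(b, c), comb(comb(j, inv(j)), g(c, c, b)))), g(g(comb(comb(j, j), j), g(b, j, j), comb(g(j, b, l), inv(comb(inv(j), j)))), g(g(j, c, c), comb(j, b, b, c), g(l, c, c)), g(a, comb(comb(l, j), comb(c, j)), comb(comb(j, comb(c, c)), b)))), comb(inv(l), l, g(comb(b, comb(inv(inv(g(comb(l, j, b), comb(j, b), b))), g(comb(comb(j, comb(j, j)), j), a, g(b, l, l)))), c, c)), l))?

Answer: comb(b, g(comb(g(comb(b, c, c, g(b, j, b), j, l), comb(inv(b), inv(j), inv(l)), comb(b, c, g(c, c, b))), g(g(comb(j, j, j), g(b, j, j), g(j, b, l)), g(g(j, c, c), comb(b, b, c, j), g(l, c, c)), g(a, comb(c, j, j, l), comb(b, c, c, j)))), g(comb(b, g(comb(b, j, l), comb(b, j), b), g(comb(j, j, j, j), a, g(b, l, l))), c, c), l), j)

Derivation:
Push inv inside:  distribute inv over comb and collapse double inv
Collect terms:  comb(j, b, g(comb(g(comb(b, c, c, g(b, j, b), j, l), comb(inv(b), inv(j), inv(l)), comb(b, c, g(c, c, b))), g(g(comb(j, j, j), g(b, j, j), g(j, b, l)), g(g(j, c, c), comb(b, b, c, j), g(l, c, c)), g(a, comb(c, j, j, l), comb(b, c, c, j)))), g(comb(b, g(comb(b, j, l), comb(b, j), b), g(comb(j, j, j, j), a, g(b, l, l))), c, c), l))
Sort:  comb(b, g(comb(g(comb(b, c, c, g(b, j, b), j, l), comb(inv(b), inv(j), inv(l)), comb(b, c, g(c, c, b))), g(g(comb(j, j, j), g(b, j, j), g(j, b, l)), g(g(j, c, c), comb(b, b, c, j), g(l, c, c)), g(a, comb(c, j, j, l), comb(b, c, c, j)))), g(comb(b, g(comb(b, j, l), comb(b, j), b), g(comb(j, j, j, j), a, g(b, l, l))), c, c), l), j)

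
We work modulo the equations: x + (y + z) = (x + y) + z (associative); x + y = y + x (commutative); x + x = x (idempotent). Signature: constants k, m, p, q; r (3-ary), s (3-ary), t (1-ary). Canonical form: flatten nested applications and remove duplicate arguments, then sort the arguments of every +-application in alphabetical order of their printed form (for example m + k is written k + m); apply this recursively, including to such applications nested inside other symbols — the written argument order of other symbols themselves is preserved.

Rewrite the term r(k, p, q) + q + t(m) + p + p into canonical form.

Answer: p + q + r(k, p, q) + t(m)

Derivation:
Deduplicate:  drop duplicate p
Sort arguments:  p + q + r(k, p, q) + t(m)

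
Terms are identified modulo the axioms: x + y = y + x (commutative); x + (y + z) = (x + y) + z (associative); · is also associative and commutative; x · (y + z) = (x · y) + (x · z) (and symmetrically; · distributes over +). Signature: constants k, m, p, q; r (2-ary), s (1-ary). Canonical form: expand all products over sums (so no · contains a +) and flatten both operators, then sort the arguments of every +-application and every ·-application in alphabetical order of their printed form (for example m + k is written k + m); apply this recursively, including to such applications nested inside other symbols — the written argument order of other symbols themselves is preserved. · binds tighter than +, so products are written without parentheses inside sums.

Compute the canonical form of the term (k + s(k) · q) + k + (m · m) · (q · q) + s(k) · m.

Un-nest:  k + q · s(k) + k + m · m · q · q + m · s(k)
Order the arguments:  k + k + m · m · q · q + m · s(k) + q · s(k)

Answer: k + k + m · m · q · q + m · s(k) + q · s(k)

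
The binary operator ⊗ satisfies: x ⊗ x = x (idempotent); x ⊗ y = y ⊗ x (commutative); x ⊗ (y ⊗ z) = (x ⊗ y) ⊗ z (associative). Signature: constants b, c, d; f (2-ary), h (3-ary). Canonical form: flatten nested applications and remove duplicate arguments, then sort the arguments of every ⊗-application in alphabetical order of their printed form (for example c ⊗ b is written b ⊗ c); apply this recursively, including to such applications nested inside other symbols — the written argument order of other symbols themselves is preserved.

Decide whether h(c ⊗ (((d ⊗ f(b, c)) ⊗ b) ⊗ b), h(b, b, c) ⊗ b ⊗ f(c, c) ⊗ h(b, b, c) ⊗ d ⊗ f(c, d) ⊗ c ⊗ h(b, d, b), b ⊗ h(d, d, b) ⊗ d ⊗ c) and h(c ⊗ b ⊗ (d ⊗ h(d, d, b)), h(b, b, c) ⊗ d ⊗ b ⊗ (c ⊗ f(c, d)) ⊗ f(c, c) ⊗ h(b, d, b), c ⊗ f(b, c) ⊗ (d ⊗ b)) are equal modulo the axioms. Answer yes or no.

Left:  h(c ⊗ (((d ⊗ f(b, c)) ⊗ b) ⊗ b), h(b, b, c) ⊗ b ⊗ f(c, c) ⊗ h(b, b, c) ⊗ d ⊗ f(c, d) ⊗ c ⊗ h(b, d, b), b ⊗ h(d, d, b) ⊗ d ⊗ c)
  Work inside:  h(b, b, c) ⊗ b ⊗ f(c, c) ⊗ h(b, b, c) ⊗ d ⊗ f(c, d) ⊗ c ⊗ h(b, d, b)
  Idempotence:  drop duplicate h(b, b, c)
  Sort:  b ⊗ c ⊗ d ⊗ f(c, c) ⊗ f(c, d) ⊗ h(b, b, c) ⊗ h(b, d, b)
  Rebuild:  h(b ⊗ c ⊗ d ⊗ f(b, c), b ⊗ c ⊗ d ⊗ f(c, c) ⊗ f(c, d) ⊗ h(b, b, c) ⊗ h(b, d, b), b ⊗ c ⊗ d ⊗ h(d, d, b))
Right:  h(c ⊗ b ⊗ (d ⊗ h(d, d, b)), h(b, b, c) ⊗ d ⊗ b ⊗ (c ⊗ f(c, d)) ⊗ f(c, c) ⊗ h(b, d, b), c ⊗ f(b, c) ⊗ (d ⊗ b))
  Descend into:  h(b, b, c) ⊗ d ⊗ b ⊗ (c ⊗ f(c, d)) ⊗ f(c, c) ⊗ h(b, d, b)
  Un-nest:  h(b, b, c) ⊗ d ⊗ b ⊗ c ⊗ f(c, d) ⊗ f(c, c) ⊗ h(b, d, b)
  Sort arguments:  b ⊗ c ⊗ d ⊗ f(c, c) ⊗ f(c, d) ⊗ h(b, b, c) ⊗ h(b, d, b)
  Rebuild:  h(b ⊗ c ⊗ d ⊗ h(d, d, b), b ⊗ c ⊗ d ⊗ f(c, c) ⊗ f(c, d) ⊗ h(b, b, c) ⊗ h(b, d, b), b ⊗ c ⊗ d ⊗ f(b, c))

Answer: no — h(b ⊗ c ⊗ d ⊗ f(b, c), b ⊗ c ⊗ d ⊗ f(c, c) ⊗ f(c, d) ⊗ h(b, b, c) ⊗ h(b, d, b), b ⊗ c ⊗ d ⊗ h(d, d, b)) vs h(b ⊗ c ⊗ d ⊗ h(d, d, b), b ⊗ c ⊗ d ⊗ f(c, c) ⊗ f(c, d) ⊗ h(b, b, c) ⊗ h(b, d, b), b ⊗ c ⊗ d ⊗ f(b, c))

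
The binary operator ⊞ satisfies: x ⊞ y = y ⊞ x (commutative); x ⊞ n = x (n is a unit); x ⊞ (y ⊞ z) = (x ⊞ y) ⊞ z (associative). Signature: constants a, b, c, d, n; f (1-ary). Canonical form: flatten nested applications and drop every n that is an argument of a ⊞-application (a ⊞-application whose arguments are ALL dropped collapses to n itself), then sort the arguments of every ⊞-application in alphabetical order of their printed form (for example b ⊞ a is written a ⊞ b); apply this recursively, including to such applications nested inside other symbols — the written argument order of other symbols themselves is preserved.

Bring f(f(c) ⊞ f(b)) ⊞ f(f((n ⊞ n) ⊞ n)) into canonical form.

Simplify inside:  f(f(c) ⊞ f(b))  →  f(f(b) ⊞ f(c))
Inside:  f(f((n ⊞ n) ⊞ n))  →  f(f(n))
Order the arguments:  f(f(b) ⊞ f(c)) ⊞ f(f(n))

Answer: f(f(b) ⊞ f(c)) ⊞ f(f(n))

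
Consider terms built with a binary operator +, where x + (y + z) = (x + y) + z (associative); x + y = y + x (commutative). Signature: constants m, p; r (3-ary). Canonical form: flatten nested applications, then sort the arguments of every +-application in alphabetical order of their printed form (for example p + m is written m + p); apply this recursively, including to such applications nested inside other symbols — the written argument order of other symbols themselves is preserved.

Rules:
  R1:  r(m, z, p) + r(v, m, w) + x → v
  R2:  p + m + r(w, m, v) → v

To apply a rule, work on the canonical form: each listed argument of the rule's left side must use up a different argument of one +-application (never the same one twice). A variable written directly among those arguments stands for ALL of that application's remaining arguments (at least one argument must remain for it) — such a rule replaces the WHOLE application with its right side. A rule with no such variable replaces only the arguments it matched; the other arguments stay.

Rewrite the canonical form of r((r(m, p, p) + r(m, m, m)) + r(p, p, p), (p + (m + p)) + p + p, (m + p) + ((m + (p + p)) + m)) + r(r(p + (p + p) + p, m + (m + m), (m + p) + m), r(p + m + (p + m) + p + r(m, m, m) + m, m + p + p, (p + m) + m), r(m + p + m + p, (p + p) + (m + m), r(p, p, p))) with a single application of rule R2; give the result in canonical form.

Canonical form:  r(r(m, m, m) + r(m, p, p) + r(p, p, p), m + p + p + p + p, m + m + m + p + p + p) + r(r(p + p + p + p, m + m + m, m + m + p), r(m + m + m + p + p + p + r(m, m, m), m + p + p, m + m + p), r(m + m + p + p, m + m + p + p, r(p, p, p)))
R2 matches:  uses m, p, r(m, m, m);  v := m, w := m
Giving:  r(r(m, m, m) + r(m, p, p) + r(p, p, p), m + p + p + p + p, m + m + m + p + p + p) + r(r(p + p + p + p, m + m + m, m + m + p), r(m + m + m + p + p, m + p + p, m + m + p), r(m + m + p + p, m + m + p + p, r(p, p, p)))

Answer: r(r(m, m, m) + r(m, p, p) + r(p, p, p), m + p + p + p + p, m + m + m + p + p + p) + r(r(p + p + p + p, m + m + m, m + m + p), r(m + m + m + p + p, m + p + p, m + m + p), r(m + m + p + p, m + m + p + p, r(p, p, p)))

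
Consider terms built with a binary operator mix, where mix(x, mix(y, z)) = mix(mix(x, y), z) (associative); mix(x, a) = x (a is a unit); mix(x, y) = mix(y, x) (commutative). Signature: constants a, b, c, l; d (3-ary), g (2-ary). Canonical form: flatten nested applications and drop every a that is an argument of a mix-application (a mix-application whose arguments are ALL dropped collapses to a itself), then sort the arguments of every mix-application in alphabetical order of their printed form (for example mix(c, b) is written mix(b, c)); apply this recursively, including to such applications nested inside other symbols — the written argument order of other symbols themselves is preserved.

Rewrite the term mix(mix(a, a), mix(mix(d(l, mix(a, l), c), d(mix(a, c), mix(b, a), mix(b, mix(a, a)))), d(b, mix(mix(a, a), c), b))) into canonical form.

Merge nested applications:  mix(a, a, d(l, mix(a, l), c), d(mix(a, c), mix(b, a), mix(b, mix(a, a))), d(b, mix(mix(a, a), c), b))
Simplify inside:  d(l, mix(a, l), c)  →  d(l, l, c)
Canonicalize subterm:  d(mix(a, c), mix(b, a), mix(b, mix(a, a)))  →  d(c, b, b)
Inside:  d(b, mix(mix(a, a), c), b)  →  d(b, c, b)
Units out:  drop a (×2)
Sort arguments:  mix(d(b, c, b), d(c, b, b), d(l, l, c))

Answer: mix(d(b, c, b), d(c, b, b), d(l, l, c))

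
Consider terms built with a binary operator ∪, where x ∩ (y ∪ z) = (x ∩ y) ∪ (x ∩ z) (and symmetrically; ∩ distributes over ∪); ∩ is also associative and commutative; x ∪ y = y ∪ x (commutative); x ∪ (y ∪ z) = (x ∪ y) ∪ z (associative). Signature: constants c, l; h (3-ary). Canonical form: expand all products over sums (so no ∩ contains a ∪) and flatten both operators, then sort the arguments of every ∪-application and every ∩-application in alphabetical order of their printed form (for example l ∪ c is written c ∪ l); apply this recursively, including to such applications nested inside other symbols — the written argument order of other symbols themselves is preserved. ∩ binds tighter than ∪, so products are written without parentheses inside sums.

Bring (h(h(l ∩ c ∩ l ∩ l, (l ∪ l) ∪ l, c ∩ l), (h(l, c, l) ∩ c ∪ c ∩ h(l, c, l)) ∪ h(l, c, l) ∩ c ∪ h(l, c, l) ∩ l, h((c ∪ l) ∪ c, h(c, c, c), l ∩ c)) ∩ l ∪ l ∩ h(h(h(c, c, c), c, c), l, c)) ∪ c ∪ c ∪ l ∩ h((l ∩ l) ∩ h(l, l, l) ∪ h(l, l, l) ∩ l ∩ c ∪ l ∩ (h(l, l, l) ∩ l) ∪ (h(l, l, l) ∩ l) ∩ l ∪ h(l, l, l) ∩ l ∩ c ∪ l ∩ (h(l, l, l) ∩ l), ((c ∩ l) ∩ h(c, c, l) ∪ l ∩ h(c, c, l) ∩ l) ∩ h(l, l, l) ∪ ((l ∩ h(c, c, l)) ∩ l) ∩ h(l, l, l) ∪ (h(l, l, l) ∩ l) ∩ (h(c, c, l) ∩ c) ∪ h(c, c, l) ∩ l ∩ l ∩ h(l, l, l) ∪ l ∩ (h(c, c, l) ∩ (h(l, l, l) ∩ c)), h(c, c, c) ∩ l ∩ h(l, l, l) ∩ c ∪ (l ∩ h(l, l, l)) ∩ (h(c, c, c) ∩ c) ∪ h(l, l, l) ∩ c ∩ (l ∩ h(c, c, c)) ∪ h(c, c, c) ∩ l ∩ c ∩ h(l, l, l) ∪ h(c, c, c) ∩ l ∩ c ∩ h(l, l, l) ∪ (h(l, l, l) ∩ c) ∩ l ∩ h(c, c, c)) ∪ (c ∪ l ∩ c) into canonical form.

Answer: c ∪ c ∪ c ∪ c ∩ l ∪ h(c ∩ h(l, l, l) ∩ l ∪ c ∩ h(l, l, l) ∩ l ∪ h(l, l, l) ∩ l ∩ l ∪ h(l, l, l) ∩ l ∩ l ∪ h(l, l, l) ∩ l ∩ l ∪ h(l, l, l) ∩ l ∩ l, c ∩ h(c, c, l) ∩ h(l, l, l) ∩ l ∪ c ∩ h(c, c, l) ∩ h(l, l, l) ∩ l ∪ c ∩ h(c, c, l) ∩ h(l, l, l) ∩ l ∪ h(c, c, l) ∩ h(l, l, l) ∩ l ∩ l ∪ h(c, c, l) ∩ h(l, l, l) ∩ l ∩ l ∪ h(c, c, l) ∩ h(l, l, l) ∩ l ∩ l, c ∩ h(c, c, c) ∩ h(l, l, l) ∩ l ∪ c ∩ h(c, c, c) ∩ h(l, l, l) ∩ l ∪ c ∩ h(c, c, c) ∩ h(l, l, l) ∩ l ∪ c ∩ h(c, c, c) ∩ h(l, l, l) ∩ l ∪ c ∩ h(c, c, c) ∩ h(l, l, l) ∩ l ∪ c ∩ h(c, c, c) ∩ h(l, l, l) ∩ l) ∩ l ∪ h(h(c ∩ l ∩ l ∩ l, l ∪ l ∪ l, c ∩ l), c ∩ h(l, c, l) ∪ c ∩ h(l, c, l) ∪ c ∩ h(l, c, l) ∪ h(l, c, l) ∩ l, h(c ∪ c ∪ l, h(c, c, c), c ∩ l)) ∩ l ∪ h(h(h(c, c, c), c, c), l, c) ∩ l

Derivation:
Expand products over sums:  h(h(c ∩ l ∩ l ∩ l, l ∪ l ∪ l, c ∩ l), c ∩ h(l, c, l) ∪ c ∩ h(l, c, l) ∪ c ∩ h(l, c, l) ∪ h(l, c, l) ∩ l, h(c ∪ c ∪ l, h(c, c, c), c ∩ l)) ∩ l ∪ h(h(h(c, c, c), c, c), l, c) ∩ l ∪ c ∪ c ∪ h(c ∩ h(l, l, l) ∩ l ∪ c ∩ h(l, l, l) ∩ l ∪ h(l, l, l) ∩ l ∩ l ∪ h(l, l, l) ∩ l ∩ l ∪ h(l, l, l) ∩ l ∩ l ∪ h(l, l, l) ∩ l ∩ l, c ∩ h(c, c, l) ∩ h(l, l, l) ∩ l ∪ c ∩ h(c, c, l) ∩ h(l, l, l) ∩ l ∪ c ∩ h(c, c, l) ∩ h(l, l, l) ∩ l ∪ h(c, c, l) ∩ h(l, l, l) ∩ l ∩ l ∪ h(c, c, l) ∩ h(l, l, l) ∩ l ∩ l ∪ h(c, c, l) ∩ h(l, l, l) ∩ l ∩ l, c ∩ h(c, c, c) ∩ h(l, l, l) ∩ l ∪ c ∩ h(c, c, c) ∩ h(l, l, l) ∩ l ∪ c ∩ h(c, c, c) ∩ h(l, l, l) ∩ l ∪ c ∩ h(c, c, c) ∩ h(l, l, l) ∩ l ∪ c ∩ h(c, c, c) ∩ h(l, l, l) ∩ l ∪ c ∩ h(c, c, c) ∩ h(l, l, l) ∩ l) ∩ l ∪ c ∪ c ∩ l
Sort arguments:  c ∪ c ∪ c ∪ c ∩ l ∪ h(c ∩ h(l, l, l) ∩ l ∪ c ∩ h(l, l, l) ∩ l ∪ h(l, l, l) ∩ l ∩ l ∪ h(l, l, l) ∩ l ∩ l ∪ h(l, l, l) ∩ l ∩ l ∪ h(l, l, l) ∩ l ∩ l, c ∩ h(c, c, l) ∩ h(l, l, l) ∩ l ∪ c ∩ h(c, c, l) ∩ h(l, l, l) ∩ l ∪ c ∩ h(c, c, l) ∩ h(l, l, l) ∩ l ∪ h(c, c, l) ∩ h(l, l, l) ∩ l ∩ l ∪ h(c, c, l) ∩ h(l, l, l) ∩ l ∩ l ∪ h(c, c, l) ∩ h(l, l, l) ∩ l ∩ l, c ∩ h(c, c, c) ∩ h(l, l, l) ∩ l ∪ c ∩ h(c, c, c) ∩ h(l, l, l) ∩ l ∪ c ∩ h(c, c, c) ∩ h(l, l, l) ∩ l ∪ c ∩ h(c, c, c) ∩ h(l, l, l) ∩ l ∪ c ∩ h(c, c, c) ∩ h(l, l, l) ∩ l ∪ c ∩ h(c, c, c) ∩ h(l, l, l) ∩ l) ∩ l ∪ h(h(c ∩ l ∩ l ∩ l, l ∪ l ∪ l, c ∩ l), c ∩ h(l, c, l) ∪ c ∩ h(l, c, l) ∪ c ∩ h(l, c, l) ∪ h(l, c, l) ∩ l, h(c ∪ c ∪ l, h(c, c, c), c ∩ l)) ∩ l ∪ h(h(h(c, c, c), c, c), l, c) ∩ l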